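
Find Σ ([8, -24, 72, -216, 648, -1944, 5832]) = 8 + -24 + 72 + -216 + 648 + -1944 + 5832
= 4376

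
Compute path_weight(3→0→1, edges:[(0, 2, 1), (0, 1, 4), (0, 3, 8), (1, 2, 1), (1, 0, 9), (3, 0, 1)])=w(3→0)=1 + w(0→1)=4
= 5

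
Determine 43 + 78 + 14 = 135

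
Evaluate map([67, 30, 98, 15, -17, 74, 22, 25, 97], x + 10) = [77, 40, 108, 25, -7, 84, 32, 35, 107]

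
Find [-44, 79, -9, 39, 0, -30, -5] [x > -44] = keep x where x > -44: -44✗, 79✓, -9✓, 39✓, 0✓, -30✓, -5✓
= [79, -9, 39, 0, -30, -5]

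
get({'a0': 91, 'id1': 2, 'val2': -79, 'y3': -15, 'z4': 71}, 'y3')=-15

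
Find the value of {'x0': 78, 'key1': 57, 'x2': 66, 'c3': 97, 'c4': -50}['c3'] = 97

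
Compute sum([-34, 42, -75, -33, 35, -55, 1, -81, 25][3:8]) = slice → [-33, 35, -55, 1, -81]
(-33) + 35 + (-55) + 1 + (-81)
= -133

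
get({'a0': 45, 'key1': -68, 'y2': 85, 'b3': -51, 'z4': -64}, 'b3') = -51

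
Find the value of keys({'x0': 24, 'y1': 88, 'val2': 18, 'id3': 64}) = ['x0', 'y1', 'val2', 'id3']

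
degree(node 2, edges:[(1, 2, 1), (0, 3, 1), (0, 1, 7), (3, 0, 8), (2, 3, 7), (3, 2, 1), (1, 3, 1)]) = 3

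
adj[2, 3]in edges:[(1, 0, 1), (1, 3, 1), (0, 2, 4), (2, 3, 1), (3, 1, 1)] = 1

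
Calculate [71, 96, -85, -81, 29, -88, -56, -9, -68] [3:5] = [-81, 29]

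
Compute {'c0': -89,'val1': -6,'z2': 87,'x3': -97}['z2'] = 87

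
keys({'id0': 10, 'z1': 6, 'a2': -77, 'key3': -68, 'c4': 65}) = ['id0', 'z1', 'a2', 'key3', 'c4']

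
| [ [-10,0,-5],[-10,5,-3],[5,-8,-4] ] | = (1)*(-10)*det([[5, -3], [-8, -4]]) + (-1)*(0)*det([[-10, -3], [5, -4]]) + (1)*(-5)*det([[-10, 5], [5, -8]])
= 440 + 0 + -275
= 165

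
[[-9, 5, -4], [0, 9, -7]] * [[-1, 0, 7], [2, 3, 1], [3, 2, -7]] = [[7, 7, -30], [-3, 13, 58]]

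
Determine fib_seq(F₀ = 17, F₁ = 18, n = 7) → [17, 18, 35, 53, 88, 141, 229]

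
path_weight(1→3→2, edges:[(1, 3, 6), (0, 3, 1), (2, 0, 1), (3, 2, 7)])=w(1→3)=6 + w(3→2)=7
= 13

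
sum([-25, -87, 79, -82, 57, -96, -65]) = -219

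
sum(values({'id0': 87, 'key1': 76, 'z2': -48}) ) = 115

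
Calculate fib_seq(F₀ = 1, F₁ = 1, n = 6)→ [1, 1, 2, 3, 5, 8]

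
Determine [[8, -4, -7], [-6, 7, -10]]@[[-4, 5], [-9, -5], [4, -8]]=[[-24, 116], [-79, 15]]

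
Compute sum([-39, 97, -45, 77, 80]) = (-39) + 97 + (-45) + 77 + 80
= 170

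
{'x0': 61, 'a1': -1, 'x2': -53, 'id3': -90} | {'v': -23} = {'x0': 61, 'a1': -1, 'x2': -53, 'id3': -90, 'v': -23}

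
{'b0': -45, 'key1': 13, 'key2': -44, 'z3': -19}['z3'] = -19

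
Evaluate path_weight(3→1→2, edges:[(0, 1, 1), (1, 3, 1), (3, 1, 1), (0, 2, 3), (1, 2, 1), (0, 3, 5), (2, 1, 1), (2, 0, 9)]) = w(3→1)=1 + w(1→2)=1
= 2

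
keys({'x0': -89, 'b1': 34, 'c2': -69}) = ['x0', 'b1', 'c2']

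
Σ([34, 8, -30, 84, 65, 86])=34 + 8 + (-30) + 84 + 65 + 86
= 247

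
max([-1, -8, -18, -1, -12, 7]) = 7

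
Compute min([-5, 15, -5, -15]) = -15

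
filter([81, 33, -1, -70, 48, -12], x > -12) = keep x where x > -12: 81✓, 33✓, -1✓, -70✗, 48✓, -12✗
= [81, 33, -1, 48]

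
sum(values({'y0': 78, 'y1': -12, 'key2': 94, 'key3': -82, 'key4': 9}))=78 + (-12) + 94 + (-82) + 9
= 87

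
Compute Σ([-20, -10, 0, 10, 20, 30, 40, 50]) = 120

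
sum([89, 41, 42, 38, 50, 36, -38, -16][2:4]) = 80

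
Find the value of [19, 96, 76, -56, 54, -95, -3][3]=-56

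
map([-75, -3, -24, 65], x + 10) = [-65, 7, -14, 75]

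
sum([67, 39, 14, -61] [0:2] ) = slice → [67, 39]
67 + 39
= 106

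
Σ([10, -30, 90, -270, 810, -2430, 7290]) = 10 + -30 + 90 + -270 + 810 + -2430 + 7290
= 5470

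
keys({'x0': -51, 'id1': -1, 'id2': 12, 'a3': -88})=['x0', 'id1', 'id2', 'a3']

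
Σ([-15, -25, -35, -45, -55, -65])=-240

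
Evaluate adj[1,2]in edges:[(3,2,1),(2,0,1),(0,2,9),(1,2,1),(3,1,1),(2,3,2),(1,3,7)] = 1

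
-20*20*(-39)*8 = 124800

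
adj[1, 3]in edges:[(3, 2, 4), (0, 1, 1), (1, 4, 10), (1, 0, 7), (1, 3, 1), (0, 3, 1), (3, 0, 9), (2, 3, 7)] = 1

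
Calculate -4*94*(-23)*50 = 432400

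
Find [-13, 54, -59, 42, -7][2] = -59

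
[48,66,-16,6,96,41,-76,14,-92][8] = -92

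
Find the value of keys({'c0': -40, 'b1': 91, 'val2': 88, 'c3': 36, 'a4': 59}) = ['c0', 'b1', 'val2', 'c3', 'a4']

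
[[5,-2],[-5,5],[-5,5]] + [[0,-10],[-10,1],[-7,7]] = [[5, -12], [-15, 6], [-12, 12]]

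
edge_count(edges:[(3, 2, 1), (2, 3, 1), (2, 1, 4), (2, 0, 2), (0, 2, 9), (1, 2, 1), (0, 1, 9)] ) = 7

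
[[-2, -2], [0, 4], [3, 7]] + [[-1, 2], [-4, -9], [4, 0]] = [[-3, 0], [-4, -5], [7, 7]]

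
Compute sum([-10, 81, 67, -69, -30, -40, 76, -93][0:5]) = 39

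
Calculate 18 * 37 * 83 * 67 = 3703626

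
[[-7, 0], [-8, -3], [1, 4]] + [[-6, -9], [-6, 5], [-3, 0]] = [[-13, -9], [-14, 2], [-2, 4]]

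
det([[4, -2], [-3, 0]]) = (4)*(0) - (-2)*(-3)
= -6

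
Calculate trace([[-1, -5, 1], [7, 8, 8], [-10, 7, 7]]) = 14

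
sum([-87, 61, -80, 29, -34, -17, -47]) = -175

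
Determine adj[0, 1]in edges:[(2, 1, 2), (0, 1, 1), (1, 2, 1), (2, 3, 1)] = 1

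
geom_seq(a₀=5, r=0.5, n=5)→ [5.0, 2.5, 1.25, 0.625, 0.3125]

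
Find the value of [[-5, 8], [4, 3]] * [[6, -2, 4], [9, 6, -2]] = C[0][0] = (-5)*(6) + (8)*(9) = 42
C[0][1] = (-5)*(-2) + (8)*(6) = 58
C[0][2] = (-5)*(4) + (8)*(-2) = -36
C[1][0] = (4)*(6) + (3)*(9) = 51
C[1][1] = (4)*(-2) + (3)*(6) = 10
C[1][2] = (4)*(4) + (3)*(-2) = 10
= [[42, 58, -36], [51, 10, 10]]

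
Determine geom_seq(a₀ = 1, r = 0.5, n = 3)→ a_0 = 1*0.5^0 = 1.0
a_1 = 1*0.5^1 = 0.5
a_2 = 1*0.5^2 = 0.25
= [1.0, 0.5, 0.25]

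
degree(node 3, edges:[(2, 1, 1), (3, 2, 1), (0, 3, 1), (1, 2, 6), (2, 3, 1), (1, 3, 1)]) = 4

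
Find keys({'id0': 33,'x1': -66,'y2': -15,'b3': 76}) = ['id0', 'x1', 'y2', 'b3']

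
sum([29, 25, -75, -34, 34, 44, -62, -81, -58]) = 29 + 25 + (-75) + (-34) + 34 + 44 + (-62) + (-81) + (-58)
= -178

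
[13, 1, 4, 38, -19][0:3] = [13, 1, 4]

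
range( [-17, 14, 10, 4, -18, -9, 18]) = 36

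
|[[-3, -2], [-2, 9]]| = (-3)*(9) - (-2)*(-2)
= -31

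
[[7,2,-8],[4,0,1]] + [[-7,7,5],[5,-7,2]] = [[0, 9, -3], [9, -7, 3]]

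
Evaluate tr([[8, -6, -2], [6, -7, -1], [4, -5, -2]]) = diagonal: 8 + (-7) + (-2)
= -1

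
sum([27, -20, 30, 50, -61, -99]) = -73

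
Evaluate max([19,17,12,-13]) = 19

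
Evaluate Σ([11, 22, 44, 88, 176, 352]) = 693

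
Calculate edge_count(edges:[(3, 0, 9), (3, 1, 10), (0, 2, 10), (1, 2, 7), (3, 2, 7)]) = 5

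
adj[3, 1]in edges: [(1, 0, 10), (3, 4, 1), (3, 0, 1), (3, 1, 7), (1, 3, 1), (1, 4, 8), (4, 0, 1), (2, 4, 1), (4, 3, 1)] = 7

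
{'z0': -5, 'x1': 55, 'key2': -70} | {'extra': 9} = {'z0': -5, 'x1': 55, 'key2': -70, 'extra': 9}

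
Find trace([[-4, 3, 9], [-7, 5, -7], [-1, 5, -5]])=-4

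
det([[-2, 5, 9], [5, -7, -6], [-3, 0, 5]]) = (1)*(-2)*det([[-7, -6], [0, 5]]) + (-1)*(5)*det([[5, -6], [-3, 5]]) + (1)*(9)*det([[5, -7], [-3, 0]])
= 70 + -35 + -189
= -154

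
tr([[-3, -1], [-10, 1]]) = -2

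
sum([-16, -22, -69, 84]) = -23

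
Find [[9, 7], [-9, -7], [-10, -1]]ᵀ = [[9, -9, -10], [7, -7, -1]]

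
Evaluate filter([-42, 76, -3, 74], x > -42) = [76, -3, 74]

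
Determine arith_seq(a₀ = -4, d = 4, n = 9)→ [-4, 0, 4, 8, 12, 16, 20, 24, 28]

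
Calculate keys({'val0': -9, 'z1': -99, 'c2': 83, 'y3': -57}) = ['val0', 'z1', 'c2', 'y3']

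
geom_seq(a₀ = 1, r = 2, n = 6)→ a_0 = 1*2^0 = 1
a_1 = 1*2^1 = 2
a_2 = 1*2^2 = 4
...
= [1, 2, 4, 8, 16, 32]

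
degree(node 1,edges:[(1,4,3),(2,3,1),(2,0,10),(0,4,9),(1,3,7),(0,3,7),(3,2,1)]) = 2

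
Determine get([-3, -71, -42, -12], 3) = -12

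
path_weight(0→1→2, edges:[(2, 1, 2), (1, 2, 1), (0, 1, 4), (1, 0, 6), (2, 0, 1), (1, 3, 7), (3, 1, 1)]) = 5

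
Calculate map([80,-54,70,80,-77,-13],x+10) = [90, -44, 80, 90, -67, -3]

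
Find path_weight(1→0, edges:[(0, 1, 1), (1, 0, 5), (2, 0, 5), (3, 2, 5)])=w(1→0)=5
= 5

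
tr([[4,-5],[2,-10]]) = diagonal: 4 + (-10)
= -6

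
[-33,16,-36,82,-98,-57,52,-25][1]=16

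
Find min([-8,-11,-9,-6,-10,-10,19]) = -11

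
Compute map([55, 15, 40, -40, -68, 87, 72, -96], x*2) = 55*2=110, 15*2=30, 40*2=80, -40*2=-80, -68*2=-136, 87*2=174, 72*2=144, -96*2=-192
= [110, 30, 80, -80, -136, 174, 144, -192]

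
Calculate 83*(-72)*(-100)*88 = 52588800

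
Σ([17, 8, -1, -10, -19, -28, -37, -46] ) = 17 + 8 + (-1) + (-10) + (-19) + (-28) + (-37) + (-46)
= -116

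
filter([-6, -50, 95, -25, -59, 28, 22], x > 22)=[95, 28]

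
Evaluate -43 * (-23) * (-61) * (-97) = 5851913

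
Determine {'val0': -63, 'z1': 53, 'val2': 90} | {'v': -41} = {'val0': -63, 'z1': 53, 'val2': 90, 'v': -41}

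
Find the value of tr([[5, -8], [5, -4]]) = 1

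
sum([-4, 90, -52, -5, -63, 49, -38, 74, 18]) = (-4) + 90 + (-52) + (-5) + (-63) + 49 + (-38) + 74 + 18
= 69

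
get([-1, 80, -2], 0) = -1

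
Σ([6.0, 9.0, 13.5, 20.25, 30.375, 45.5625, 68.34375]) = 193.03125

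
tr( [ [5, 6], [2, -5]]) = 0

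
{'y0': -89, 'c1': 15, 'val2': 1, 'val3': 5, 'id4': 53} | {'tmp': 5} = {'y0': -89, 'c1': 15, 'val2': 1, 'val3': 5, 'id4': 53, 'tmp': 5}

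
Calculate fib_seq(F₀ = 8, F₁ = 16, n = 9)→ [8, 16, 24, 40, 64, 104, 168, 272, 440]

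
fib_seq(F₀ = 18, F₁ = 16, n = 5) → F_2 = F_1 + F_0 = 34
F_3 = F_2 + F_1 = 50
F_4 = F_3 + F_2 = 84
= [18, 16, 34, 50, 84]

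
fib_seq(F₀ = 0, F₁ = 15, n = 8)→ [0, 15, 15, 30, 45, 75, 120, 195]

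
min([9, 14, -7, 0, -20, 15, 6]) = -20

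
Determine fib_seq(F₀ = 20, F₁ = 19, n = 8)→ [20, 19, 39, 58, 97, 155, 252, 407]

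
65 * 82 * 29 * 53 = 8192210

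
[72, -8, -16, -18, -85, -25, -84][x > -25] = keep x where x > -25: 72✓, -8✓, -16✓, -18✓, -85✗, -25✗, -84✗
= [72, -8, -16, -18]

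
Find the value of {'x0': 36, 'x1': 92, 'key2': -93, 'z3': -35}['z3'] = -35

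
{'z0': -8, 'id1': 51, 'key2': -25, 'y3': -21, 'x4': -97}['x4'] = -97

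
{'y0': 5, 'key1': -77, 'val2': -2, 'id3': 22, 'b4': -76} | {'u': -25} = {'y0': 5, 'key1': -77, 'val2': -2, 'id3': 22, 'b4': -76, 'u': -25}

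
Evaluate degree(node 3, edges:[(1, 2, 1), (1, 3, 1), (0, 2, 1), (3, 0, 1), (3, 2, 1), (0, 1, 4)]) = incident: (1,3), (3,0), (3,2)
= 3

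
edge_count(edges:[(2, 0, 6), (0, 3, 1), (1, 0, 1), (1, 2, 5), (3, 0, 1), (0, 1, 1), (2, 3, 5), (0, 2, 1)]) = 8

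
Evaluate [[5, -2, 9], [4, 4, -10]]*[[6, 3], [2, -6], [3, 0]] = C[0][0] = (5)*(6) + (-2)*(2) + (9)*(3) = 53
C[0][1] = (5)*(3) + (-2)*(-6) + (9)*(0) = 27
C[1][0] = (4)*(6) + (4)*(2) + (-10)*(3) = 2
C[1][1] = (4)*(3) + (4)*(-6) + (-10)*(0) = -12
= [[53, 27], [2, -12]]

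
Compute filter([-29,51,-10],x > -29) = [51, -10]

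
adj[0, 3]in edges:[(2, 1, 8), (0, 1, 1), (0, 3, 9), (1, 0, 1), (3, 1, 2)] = 9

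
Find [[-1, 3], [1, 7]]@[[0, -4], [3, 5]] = C[0][0] = (-1)*(0) + (3)*(3) = 9
C[0][1] = (-1)*(-4) + (3)*(5) = 19
C[1][0] = (1)*(0) + (7)*(3) = 21
C[1][1] = (1)*(-4) + (7)*(5) = 31
= [[9, 19], [21, 31]]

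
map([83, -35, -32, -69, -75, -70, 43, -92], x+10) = [93, -25, -22, -59, -65, -60, 53, -82]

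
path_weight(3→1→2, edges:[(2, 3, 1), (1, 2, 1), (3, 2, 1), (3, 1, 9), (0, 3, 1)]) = 10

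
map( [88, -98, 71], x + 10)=[98, -88, 81]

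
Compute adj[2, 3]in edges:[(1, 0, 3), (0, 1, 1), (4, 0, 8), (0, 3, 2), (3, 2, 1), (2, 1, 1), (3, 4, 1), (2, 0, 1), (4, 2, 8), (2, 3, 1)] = 1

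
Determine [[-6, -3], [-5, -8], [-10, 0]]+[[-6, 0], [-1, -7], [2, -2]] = [[-12, -3], [-6, -15], [-8, -2]]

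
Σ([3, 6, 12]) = 3 + 6 + 12
= 21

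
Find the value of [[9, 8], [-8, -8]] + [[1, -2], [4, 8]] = [[10, 6], [-4, 0]]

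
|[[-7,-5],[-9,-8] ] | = 11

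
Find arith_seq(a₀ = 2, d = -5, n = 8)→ a_0 = 2 + 0*-5 = 2
a_1 = 2 + 1*-5 = -3
a_2 = 2 + 2*-5 = -8
...
= [2, -3, -8, -13, -18, -23, -28, -33]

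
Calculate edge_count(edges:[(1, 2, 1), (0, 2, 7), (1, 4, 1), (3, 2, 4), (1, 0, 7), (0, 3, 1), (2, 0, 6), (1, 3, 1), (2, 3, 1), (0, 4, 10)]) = 10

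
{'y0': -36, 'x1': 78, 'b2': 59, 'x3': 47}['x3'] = 47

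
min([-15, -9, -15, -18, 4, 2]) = -18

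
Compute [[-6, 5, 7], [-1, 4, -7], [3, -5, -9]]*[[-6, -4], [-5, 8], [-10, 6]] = C[0][0] = (-6)*(-6) + (5)*(-5) + (7)*(-10) = -59
C[0][1] = (-6)*(-4) + (5)*(8) + (7)*(6) = 106
C[1][0] = (-1)*(-6) + (4)*(-5) + (-7)*(-10) = 56
C[1][1] = (-1)*(-4) + (4)*(8) + (-7)*(6) = -6
C[2][0] = (3)*(-6) + (-5)*(-5) + (-9)*(-10) = 97
C[2][1] = (3)*(-4) + (-5)*(8) + (-9)*(6) = -106
= [[-59, 106], [56, -6], [97, -106]]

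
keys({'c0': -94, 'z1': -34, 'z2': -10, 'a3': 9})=['c0', 'z1', 'z2', 'a3']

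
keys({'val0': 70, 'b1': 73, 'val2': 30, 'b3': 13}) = ['val0', 'b1', 'val2', 'b3']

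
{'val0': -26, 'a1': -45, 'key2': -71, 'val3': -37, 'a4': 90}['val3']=-37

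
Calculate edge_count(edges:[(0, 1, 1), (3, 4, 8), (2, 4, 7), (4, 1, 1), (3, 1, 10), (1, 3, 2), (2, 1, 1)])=7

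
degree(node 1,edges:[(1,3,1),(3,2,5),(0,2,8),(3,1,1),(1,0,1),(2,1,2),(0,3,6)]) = incident: (1,3), (3,1), (1,0), (2,1)
= 4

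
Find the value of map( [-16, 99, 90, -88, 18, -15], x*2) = [-32, 198, 180, -176, 36, -30]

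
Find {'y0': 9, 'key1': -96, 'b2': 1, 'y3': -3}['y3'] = -3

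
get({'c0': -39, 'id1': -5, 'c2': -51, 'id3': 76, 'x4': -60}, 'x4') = -60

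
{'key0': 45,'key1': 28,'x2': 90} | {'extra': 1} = {'key0': 45, 'key1': 28, 'x2': 90, 'extra': 1}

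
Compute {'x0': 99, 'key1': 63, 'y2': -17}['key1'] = 63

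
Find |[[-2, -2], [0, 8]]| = (-2)*(8) - (-2)*(0)
= -16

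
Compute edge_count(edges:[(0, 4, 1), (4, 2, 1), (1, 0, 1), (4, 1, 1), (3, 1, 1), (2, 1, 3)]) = 6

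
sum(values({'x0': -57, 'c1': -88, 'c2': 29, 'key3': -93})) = (-57) + (-88) + 29 + (-93)
= -209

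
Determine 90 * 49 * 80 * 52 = 18345600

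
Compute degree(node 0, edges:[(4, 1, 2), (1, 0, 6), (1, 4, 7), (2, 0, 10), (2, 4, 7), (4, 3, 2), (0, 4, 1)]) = incident: (1,0), (2,0), (0,4)
= 3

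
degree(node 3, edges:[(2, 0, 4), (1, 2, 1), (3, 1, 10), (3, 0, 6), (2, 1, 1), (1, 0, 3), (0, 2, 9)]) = incident: (3,1), (3,0)
= 2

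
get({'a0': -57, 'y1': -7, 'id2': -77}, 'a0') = -57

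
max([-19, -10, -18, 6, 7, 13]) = 13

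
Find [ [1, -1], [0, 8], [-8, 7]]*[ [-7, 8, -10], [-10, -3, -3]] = C[0][0] = (1)*(-7) + (-1)*(-10) = 3
C[0][1] = (1)*(8) + (-1)*(-3) = 11
C[0][2] = (1)*(-10) + (-1)*(-3) = -7
C[1][0] = (0)*(-7) + (8)*(-10) = -80
C[1][1] = (0)*(8) + (8)*(-3) = -24
C[1][2] = (0)*(-10) + (8)*(-3) = -24
... (3 more cells)
= [[3, 11, -7], [-80, -24, -24], [-14, -85, 59]]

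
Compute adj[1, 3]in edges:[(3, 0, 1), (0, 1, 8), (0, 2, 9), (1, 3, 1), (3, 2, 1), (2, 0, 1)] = 1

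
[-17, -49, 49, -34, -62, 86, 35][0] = -17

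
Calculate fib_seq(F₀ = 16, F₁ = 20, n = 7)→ F_2 = F_1 + F_0 = 36
F_3 = F_2 + F_1 = 56
F_4 = F_3 + F_2 = 92
...
= [16, 20, 36, 56, 92, 148, 240]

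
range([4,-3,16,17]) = 20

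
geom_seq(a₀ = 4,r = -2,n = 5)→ a_0 = 4*(-2)^0 = 4
a_1 = 4*(-2)^1 = -8
a_2 = 4*(-2)^2 = 16
...
= [4, -8, 16, -32, 64]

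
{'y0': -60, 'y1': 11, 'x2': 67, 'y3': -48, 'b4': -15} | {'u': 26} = {'y0': -60, 'y1': 11, 'x2': 67, 'y3': -48, 'b4': -15, 'u': 26}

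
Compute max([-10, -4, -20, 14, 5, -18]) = 14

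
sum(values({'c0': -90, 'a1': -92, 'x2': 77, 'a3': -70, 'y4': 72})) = (-90) + (-92) + 77 + (-70) + 72
= -103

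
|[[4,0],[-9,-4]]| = (4)*(-4) - (0)*(-9)
= -16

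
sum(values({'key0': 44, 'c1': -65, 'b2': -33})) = 44 + (-65) + (-33)
= -54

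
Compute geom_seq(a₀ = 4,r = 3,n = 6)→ a_0 = 4*3^0 = 4
a_1 = 4*3^1 = 12
a_2 = 4*3^2 = 36
...
= [4, 12, 36, 108, 324, 972]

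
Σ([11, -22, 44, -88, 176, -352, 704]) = 473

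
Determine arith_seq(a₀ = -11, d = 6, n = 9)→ [-11, -5, 1, 7, 13, 19, 25, 31, 37]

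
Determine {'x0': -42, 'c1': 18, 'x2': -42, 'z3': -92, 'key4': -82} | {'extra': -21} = {'x0': -42, 'c1': 18, 'x2': -42, 'z3': -92, 'key4': -82, 'extra': -21}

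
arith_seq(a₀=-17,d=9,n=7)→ [-17, -8, 1, 10, 19, 28, 37]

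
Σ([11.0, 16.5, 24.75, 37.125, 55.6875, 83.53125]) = 11.0 + 16.5 + 24.75 + 37.125 + 55.6875 + 83.53125
= 228.59375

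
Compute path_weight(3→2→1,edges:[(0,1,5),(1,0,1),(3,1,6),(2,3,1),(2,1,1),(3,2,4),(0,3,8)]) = 5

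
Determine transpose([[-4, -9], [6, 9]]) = [[-4, 6], [-9, 9]]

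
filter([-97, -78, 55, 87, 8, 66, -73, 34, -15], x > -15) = keep x where x > -15: -97✗, -78✗, 55✓, 87✓, 8✓, 66✓, -73✗, 34✓, -15✗
= [55, 87, 8, 66, 34]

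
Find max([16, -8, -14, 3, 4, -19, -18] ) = 16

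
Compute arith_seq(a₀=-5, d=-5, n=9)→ a_0 = -5 + 0*-5 = -5
a_1 = -5 + 1*-5 = -10
a_2 = -5 + 2*-5 = -15
...
= [-5, -10, -15, -20, -25, -30, -35, -40, -45]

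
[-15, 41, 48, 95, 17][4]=17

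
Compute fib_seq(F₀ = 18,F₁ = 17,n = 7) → F_2 = F_1 + F_0 = 35
F_3 = F_2 + F_1 = 52
F_4 = F_3 + F_2 = 87
...
= [18, 17, 35, 52, 87, 139, 226]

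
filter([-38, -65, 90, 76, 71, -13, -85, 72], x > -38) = [90, 76, 71, -13, 72]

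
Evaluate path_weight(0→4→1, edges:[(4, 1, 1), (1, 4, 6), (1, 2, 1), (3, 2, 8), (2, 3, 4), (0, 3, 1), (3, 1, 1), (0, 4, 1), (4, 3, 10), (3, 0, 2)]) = 2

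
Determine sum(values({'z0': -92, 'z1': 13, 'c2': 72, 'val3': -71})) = (-92) + 13 + 72 + (-71)
= -78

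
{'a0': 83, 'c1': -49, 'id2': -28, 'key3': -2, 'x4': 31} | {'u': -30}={'a0': 83, 'c1': -49, 'id2': -28, 'key3': -2, 'x4': 31, 'u': -30}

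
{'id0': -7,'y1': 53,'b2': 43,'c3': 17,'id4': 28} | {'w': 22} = {'id0': -7, 'y1': 53, 'b2': 43, 'c3': 17, 'id4': 28, 'w': 22}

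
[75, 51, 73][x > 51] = [75, 73]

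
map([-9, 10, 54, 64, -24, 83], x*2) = -9*2=-18, 10*2=20, 54*2=108, 64*2=128, -24*2=-48, 83*2=166
= [-18, 20, 108, 128, -48, 166]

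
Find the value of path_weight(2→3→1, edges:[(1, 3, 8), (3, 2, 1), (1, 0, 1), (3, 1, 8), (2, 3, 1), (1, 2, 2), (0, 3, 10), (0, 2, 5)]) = w(2→3)=1 + w(3→1)=8
= 9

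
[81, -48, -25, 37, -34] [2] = -25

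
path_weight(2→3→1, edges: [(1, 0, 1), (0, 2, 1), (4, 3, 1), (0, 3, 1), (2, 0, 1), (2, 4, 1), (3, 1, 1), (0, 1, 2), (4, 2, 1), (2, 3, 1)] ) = 2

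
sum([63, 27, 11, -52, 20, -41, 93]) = 121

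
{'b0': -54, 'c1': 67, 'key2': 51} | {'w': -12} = {'b0': -54, 'c1': 67, 'key2': 51, 'w': -12}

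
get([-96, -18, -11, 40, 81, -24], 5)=-24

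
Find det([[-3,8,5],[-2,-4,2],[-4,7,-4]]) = -284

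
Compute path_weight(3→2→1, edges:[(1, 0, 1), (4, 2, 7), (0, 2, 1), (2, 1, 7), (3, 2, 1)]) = 8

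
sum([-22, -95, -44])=(-22) + (-95) + (-44)
= -161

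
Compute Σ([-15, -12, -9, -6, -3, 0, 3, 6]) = -36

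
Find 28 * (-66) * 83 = -153384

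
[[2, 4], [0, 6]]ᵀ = [[2, 0], [4, 6]]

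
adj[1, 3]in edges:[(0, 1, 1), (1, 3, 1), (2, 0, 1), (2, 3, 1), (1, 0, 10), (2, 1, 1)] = 1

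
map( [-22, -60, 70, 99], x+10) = [-12, -50, 80, 109]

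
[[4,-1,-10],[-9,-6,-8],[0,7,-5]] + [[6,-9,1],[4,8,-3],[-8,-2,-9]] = [[10, -10, -9], [-5, 2, -11], [-8, 5, -14]]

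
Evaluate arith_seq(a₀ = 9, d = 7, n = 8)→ a_0 = 9 + 0*7 = 9
a_1 = 9 + 1*7 = 16
a_2 = 9 + 2*7 = 23
...
= [9, 16, 23, 30, 37, 44, 51, 58]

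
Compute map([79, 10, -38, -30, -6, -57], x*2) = 79*2=158, 10*2=20, -38*2=-76, -30*2=-60, -6*2=-12, -57*2=-114
= [158, 20, -76, -60, -12, -114]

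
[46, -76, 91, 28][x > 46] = keep x where x > 46: 46✗, -76✗, 91✓, 28✗
= [91]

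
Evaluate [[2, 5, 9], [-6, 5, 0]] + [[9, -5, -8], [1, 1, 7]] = [[11, 0, 1], [-5, 6, 7]]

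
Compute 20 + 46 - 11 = 55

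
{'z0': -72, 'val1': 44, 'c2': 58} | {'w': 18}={'z0': -72, 'val1': 44, 'c2': 58, 'w': 18}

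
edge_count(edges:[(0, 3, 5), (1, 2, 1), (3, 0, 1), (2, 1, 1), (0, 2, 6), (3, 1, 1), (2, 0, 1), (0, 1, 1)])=8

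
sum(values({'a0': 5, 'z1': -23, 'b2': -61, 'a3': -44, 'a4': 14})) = -109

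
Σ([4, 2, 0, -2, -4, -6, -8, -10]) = 4 + 2 + 0 + (-2) + (-4) + (-6) + (-8) + (-10)
= -24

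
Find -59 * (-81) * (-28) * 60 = -8028720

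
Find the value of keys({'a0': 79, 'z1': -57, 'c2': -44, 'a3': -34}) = ['a0', 'z1', 'c2', 'a3']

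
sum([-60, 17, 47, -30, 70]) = 44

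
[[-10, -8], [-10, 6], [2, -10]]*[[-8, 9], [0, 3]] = [[80, -114], [80, -72], [-16, -12]]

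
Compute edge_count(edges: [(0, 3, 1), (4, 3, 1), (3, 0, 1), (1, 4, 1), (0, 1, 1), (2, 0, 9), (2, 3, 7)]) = 7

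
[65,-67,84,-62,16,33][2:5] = [84, -62, 16]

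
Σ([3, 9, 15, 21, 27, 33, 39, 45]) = 192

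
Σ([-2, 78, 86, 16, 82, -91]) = 169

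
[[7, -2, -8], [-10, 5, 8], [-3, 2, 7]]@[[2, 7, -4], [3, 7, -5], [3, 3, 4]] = [[-16, 11, -50], [19, -11, 47], [21, 14, 30]]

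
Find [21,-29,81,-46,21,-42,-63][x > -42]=[21, -29, 81, 21]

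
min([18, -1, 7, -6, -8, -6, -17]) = -17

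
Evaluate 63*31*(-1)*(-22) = 42966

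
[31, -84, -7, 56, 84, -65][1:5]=[-84, -7, 56, 84]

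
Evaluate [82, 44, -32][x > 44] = [82]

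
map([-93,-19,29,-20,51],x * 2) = -93*2=-186, -19*2=-38, 29*2=58, -20*2=-40, 51*2=102
= [-186, -38, 58, -40, 102]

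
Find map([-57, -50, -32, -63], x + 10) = -57+10=-47, -50+10=-40, -32+10=-22, -63+10=-53
= [-47, -40, -22, -53]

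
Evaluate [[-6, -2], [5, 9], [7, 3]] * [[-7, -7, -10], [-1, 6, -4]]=C[0][0] = (-6)*(-7) + (-2)*(-1) = 44
C[0][1] = (-6)*(-7) + (-2)*(6) = 30
C[0][2] = (-6)*(-10) + (-2)*(-4) = 68
C[1][0] = (5)*(-7) + (9)*(-1) = -44
C[1][1] = (5)*(-7) + (9)*(6) = 19
C[1][2] = (5)*(-10) + (9)*(-4) = -86
... (3 more cells)
= [[44, 30, 68], [-44, 19, -86], [-52, -31, -82]]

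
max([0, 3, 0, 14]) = 14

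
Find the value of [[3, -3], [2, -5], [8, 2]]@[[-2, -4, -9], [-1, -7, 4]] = C[0][0] = (3)*(-2) + (-3)*(-1) = -3
C[0][1] = (3)*(-4) + (-3)*(-7) = 9
C[0][2] = (3)*(-9) + (-3)*(4) = -39
C[1][0] = (2)*(-2) + (-5)*(-1) = 1
C[1][1] = (2)*(-4) + (-5)*(-7) = 27
C[1][2] = (2)*(-9) + (-5)*(4) = -38
... (3 more cells)
= [[-3, 9, -39], [1, 27, -38], [-18, -46, -64]]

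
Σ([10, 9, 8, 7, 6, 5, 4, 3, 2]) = 10 + 9 + 8 + 7 + 6 + 5 + 4 + 3 + 2
= 54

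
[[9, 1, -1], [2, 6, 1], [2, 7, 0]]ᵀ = [[9, 2, 2], [1, 6, 7], [-1, 1, 0]]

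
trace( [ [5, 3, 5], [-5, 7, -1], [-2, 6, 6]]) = diagonal: 5 + 7 + 6
= 18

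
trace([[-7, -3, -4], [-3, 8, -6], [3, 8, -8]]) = -7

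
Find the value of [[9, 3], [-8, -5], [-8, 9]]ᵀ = [[9, -8, -8], [3, -5, 9]]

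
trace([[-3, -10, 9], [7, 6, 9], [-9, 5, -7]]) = diagonal: (-3) + 6 + (-7)
= -4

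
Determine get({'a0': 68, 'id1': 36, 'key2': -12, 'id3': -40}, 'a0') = 68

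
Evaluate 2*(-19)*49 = -1862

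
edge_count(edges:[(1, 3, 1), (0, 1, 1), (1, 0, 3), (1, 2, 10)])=4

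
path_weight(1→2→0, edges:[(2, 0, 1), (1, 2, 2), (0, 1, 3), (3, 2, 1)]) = 3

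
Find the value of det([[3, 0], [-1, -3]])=(3)*(-3) - (0)*(-1)
= -9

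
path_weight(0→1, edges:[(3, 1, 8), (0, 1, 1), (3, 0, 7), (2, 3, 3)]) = w(0→1)=1
= 1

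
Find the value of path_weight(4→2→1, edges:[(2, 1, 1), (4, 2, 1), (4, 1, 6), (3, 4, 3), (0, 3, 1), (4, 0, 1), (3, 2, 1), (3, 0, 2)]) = w(4→2)=1 + w(2→1)=1
= 2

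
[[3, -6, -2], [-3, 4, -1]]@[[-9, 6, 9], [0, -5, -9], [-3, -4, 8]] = [[-21, 56, 65], [30, -34, -71]]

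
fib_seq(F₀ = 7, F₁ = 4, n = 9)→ [7, 4, 11, 15, 26, 41, 67, 108, 175]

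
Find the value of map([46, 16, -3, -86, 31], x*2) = [92, 32, -6, -172, 62]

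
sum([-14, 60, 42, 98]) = (-14) + 60 + 42 + 98
= 186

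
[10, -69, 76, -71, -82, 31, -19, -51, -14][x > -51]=keep x where x > -51: 10✓, -69✗, 76✓, -71✗, -82✗, 31✓, -19✓, -51✗, -14✓
= [10, 76, 31, -19, -14]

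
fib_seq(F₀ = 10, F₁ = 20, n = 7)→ [10, 20, 30, 50, 80, 130, 210]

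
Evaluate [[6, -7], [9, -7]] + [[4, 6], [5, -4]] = [[10, -1], [14, -11]]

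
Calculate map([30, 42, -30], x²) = [900, 1764, 900]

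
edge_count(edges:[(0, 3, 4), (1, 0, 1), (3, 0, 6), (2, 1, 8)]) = 4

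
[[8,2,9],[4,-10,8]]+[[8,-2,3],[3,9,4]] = [[16, 0, 12], [7, -1, 12]]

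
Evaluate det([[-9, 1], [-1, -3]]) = (-9)*(-3) - (1)*(-1)
= 28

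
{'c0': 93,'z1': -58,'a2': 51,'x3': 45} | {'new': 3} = {'c0': 93, 'z1': -58, 'a2': 51, 'x3': 45, 'new': 3}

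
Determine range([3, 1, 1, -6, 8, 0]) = 14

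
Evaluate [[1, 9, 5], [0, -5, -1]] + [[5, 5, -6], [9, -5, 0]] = [[6, 14, -1], [9, -10, -1]]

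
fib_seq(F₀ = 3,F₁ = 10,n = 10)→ [3, 10, 13, 23, 36, 59, 95, 154, 249, 403]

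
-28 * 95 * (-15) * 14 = 558600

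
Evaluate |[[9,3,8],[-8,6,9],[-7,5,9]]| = 124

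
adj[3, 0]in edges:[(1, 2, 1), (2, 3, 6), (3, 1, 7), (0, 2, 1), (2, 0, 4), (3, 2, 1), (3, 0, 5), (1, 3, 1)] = 5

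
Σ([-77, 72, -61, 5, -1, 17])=(-77) + 72 + (-61) + 5 + (-1) + 17
= -45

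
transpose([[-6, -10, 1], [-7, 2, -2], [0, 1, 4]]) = [[-6, -7, 0], [-10, 2, 1], [1, -2, 4]]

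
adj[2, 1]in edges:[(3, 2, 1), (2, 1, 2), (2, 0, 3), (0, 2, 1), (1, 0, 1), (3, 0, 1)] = 2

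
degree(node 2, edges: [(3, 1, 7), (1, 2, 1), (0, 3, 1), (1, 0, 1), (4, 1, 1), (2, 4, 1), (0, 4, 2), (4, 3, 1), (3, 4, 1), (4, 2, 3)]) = 3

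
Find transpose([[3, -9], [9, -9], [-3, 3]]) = [[3, 9, -3], [-9, -9, 3]]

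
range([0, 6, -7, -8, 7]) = 15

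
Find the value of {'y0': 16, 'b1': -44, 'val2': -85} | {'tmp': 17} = {'y0': 16, 'b1': -44, 'val2': -85, 'tmp': 17}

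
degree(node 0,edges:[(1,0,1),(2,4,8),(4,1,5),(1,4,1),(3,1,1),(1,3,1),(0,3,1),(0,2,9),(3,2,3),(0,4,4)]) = incident: (1,0), (0,3), (0,2), (0,4)
= 4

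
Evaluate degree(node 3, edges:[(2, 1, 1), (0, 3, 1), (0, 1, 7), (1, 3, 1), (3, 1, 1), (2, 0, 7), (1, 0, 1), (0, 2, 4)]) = incident: (0,3), (1,3), (3,1)
= 3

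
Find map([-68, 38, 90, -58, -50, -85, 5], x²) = [4624, 1444, 8100, 3364, 2500, 7225, 25]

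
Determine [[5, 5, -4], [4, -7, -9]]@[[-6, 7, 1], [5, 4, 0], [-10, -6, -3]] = C[0][0] = (5)*(-6) + (5)*(5) + (-4)*(-10) = 35
C[0][1] = (5)*(7) + (5)*(4) + (-4)*(-6) = 79
C[0][2] = (5)*(1) + (5)*(0) + (-4)*(-3) = 17
C[1][0] = (4)*(-6) + (-7)*(5) + (-9)*(-10) = 31
C[1][1] = (4)*(7) + (-7)*(4) + (-9)*(-6) = 54
C[1][2] = (4)*(1) + (-7)*(0) + (-9)*(-3) = 31
= [[35, 79, 17], [31, 54, 31]]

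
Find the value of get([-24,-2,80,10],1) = -2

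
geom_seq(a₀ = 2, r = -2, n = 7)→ a_0 = 2*(-2)^0 = 2
a_1 = 2*(-2)^1 = -4
a_2 = 2*(-2)^2 = 8
...
= [2, -4, 8, -16, 32, -64, 128]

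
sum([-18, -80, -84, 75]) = -107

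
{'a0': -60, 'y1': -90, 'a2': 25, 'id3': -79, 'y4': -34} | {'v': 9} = {'a0': -60, 'y1': -90, 'a2': 25, 'id3': -79, 'y4': -34, 'v': 9}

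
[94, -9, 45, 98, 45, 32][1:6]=[-9, 45, 98, 45, 32]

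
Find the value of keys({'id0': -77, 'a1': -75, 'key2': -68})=['id0', 'a1', 'key2']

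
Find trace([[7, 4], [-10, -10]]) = diagonal: 7 + (-10)
= -3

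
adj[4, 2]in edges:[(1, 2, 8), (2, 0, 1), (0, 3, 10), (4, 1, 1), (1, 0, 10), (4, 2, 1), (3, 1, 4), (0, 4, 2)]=1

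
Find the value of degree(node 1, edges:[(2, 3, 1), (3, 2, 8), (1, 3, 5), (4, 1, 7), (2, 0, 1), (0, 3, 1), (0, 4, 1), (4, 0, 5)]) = incident: (1,3), (4,1)
= 2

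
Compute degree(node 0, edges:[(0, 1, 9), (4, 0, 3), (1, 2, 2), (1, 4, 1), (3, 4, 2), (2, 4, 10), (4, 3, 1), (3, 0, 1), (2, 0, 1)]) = incident: (0,1), (4,0), (3,0), (2,0)
= 4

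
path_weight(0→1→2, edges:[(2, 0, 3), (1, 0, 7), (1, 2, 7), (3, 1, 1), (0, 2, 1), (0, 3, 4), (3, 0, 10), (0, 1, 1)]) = w(0→1)=1 + w(1→2)=7
= 8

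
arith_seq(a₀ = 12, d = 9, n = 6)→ a_0 = 12 + 0*9 = 12
a_1 = 12 + 1*9 = 21
a_2 = 12 + 2*9 = 30
...
= [12, 21, 30, 39, 48, 57]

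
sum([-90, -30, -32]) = (-90) + (-30) + (-32)
= -152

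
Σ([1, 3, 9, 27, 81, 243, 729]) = 1 + 3 + 9 + 27 + 81 + 243 + 729
= 1093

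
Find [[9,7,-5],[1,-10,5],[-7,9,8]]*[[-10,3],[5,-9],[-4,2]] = [[-35, -46], [-80, 103], [83, -86]]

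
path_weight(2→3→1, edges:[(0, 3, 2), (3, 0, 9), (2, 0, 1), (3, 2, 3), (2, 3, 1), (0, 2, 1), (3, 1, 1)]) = w(2→3)=1 + w(3→1)=1
= 2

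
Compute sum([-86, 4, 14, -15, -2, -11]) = -96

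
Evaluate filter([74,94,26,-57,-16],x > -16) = [74, 94, 26]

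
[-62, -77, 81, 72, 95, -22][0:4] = [-62, -77, 81, 72]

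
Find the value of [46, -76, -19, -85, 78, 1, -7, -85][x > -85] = [46, -76, -19, 78, 1, -7]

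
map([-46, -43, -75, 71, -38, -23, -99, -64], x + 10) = [-36, -33, -65, 81, -28, -13, -89, -54]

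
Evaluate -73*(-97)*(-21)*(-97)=14423997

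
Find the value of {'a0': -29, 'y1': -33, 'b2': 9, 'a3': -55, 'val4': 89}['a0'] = -29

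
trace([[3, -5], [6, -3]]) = diagonal: 3 + (-3)
= 0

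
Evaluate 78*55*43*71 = 13097370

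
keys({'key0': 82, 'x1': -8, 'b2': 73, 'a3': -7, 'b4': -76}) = ['key0', 'x1', 'b2', 'a3', 'b4']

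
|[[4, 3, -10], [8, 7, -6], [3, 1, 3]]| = 112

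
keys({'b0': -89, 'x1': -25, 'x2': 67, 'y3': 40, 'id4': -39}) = ['b0', 'x1', 'x2', 'y3', 'id4']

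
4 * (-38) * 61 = -9272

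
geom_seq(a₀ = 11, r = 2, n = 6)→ a_0 = 11*2^0 = 11
a_1 = 11*2^1 = 22
a_2 = 11*2^2 = 44
...
= [11, 22, 44, 88, 176, 352]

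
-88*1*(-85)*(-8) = -59840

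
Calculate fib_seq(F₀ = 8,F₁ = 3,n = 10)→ [8, 3, 11, 14, 25, 39, 64, 103, 167, 270]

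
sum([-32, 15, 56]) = 39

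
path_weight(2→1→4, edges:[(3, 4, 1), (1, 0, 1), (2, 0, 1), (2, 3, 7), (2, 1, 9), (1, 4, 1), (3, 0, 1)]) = 10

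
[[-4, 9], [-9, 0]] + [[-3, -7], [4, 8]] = [[-7, 2], [-5, 8]]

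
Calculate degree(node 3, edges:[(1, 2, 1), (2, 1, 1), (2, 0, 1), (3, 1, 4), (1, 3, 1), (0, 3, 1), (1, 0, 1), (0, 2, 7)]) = 3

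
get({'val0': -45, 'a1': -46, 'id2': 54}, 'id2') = 54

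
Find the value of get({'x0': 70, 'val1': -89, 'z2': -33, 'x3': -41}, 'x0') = 70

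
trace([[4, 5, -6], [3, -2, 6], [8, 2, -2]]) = 0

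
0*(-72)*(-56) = 0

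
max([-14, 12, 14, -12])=14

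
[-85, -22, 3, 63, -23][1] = -22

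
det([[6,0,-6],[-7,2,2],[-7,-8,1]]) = (1)*(6)*det([[2, 2], [-8, 1]]) + (-1)*(0)*det([[-7, 2], [-7, 1]]) + (1)*(-6)*det([[-7, 2], [-7, -8]])
= 108 + 0 + -420
= -312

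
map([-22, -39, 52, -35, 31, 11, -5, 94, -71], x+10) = [-12, -29, 62, -25, 41, 21, 5, 104, -61]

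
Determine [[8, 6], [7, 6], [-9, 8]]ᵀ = [[8, 7, -9], [6, 6, 8]]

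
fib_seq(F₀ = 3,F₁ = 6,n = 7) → F_2 = F_1 + F_0 = 9
F_3 = F_2 + F_1 = 15
F_4 = F_3 + F_2 = 24
...
= [3, 6, 9, 15, 24, 39, 63]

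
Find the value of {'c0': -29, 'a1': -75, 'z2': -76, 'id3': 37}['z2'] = -76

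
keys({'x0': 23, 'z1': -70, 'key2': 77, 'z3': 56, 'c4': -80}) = ['x0', 'z1', 'key2', 'z3', 'c4']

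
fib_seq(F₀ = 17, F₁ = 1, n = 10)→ [17, 1, 18, 19, 37, 56, 93, 149, 242, 391]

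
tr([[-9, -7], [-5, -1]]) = diagonal: (-9) + (-1)
= -10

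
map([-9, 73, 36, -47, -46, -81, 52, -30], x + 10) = [1, 83, 46, -37, -36, -71, 62, -20]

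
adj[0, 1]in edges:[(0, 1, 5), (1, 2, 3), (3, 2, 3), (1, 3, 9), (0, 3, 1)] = 5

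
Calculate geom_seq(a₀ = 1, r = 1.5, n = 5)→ a_0 = 1*1.5^0 = 1.0
a_1 = 1*1.5^1 = 1.5
a_2 = 1*1.5^2 = 2.25
...
= [1.0, 1.5, 2.25, 3.375, 5.0625]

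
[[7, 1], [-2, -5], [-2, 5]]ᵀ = [[7, -2, -2], [1, -5, 5]]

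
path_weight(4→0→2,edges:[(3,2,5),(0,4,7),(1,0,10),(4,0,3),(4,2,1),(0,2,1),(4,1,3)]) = w(4→0)=3 + w(0→2)=1
= 4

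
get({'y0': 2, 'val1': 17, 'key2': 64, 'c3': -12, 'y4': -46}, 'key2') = 64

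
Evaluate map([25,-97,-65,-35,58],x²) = (25)²=625, (-97)²=9409, (-65)²=4225, (-35)²=1225, (58)²=3364
= [625, 9409, 4225, 1225, 3364]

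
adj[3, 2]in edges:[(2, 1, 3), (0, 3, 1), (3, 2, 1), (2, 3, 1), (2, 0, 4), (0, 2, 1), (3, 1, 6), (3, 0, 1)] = 1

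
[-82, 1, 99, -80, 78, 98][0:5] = [-82, 1, 99, -80, 78]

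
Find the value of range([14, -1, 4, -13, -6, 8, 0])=27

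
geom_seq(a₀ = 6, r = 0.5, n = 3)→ a_0 = 6*0.5^0 = 6.0
a_1 = 6*0.5^1 = 3.0
a_2 = 6*0.5^2 = 1.5
= [6.0, 3.0, 1.5]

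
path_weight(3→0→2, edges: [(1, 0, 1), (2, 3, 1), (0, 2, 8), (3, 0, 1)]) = w(3→0)=1 + w(0→2)=8
= 9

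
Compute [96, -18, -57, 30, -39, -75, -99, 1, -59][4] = -39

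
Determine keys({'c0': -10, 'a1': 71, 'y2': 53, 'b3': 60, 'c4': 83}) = ['c0', 'a1', 'y2', 'b3', 'c4']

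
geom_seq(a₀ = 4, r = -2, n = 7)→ a_0 = 4*(-2)^0 = 4
a_1 = 4*(-2)^1 = -8
a_2 = 4*(-2)^2 = 16
...
= [4, -8, 16, -32, 64, -128, 256]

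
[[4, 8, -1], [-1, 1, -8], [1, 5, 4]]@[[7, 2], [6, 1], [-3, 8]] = [[79, 8], [23, -65], [25, 39]]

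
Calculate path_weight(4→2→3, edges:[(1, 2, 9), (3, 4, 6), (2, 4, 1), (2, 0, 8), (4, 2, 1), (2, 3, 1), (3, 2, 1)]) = 2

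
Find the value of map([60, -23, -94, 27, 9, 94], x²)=(60)²=3600, (-23)²=529, (-94)²=8836, (27)²=729, (9)²=81, (94)²=8836
= [3600, 529, 8836, 729, 81, 8836]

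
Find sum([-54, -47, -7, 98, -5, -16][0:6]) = -31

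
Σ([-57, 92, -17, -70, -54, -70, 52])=-124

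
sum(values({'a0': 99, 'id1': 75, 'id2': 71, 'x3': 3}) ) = 248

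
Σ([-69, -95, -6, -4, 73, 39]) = (-69) + (-95) + (-6) + (-4) + 73 + 39
= -62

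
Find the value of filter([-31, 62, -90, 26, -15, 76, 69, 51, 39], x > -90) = [-31, 62, 26, -15, 76, 69, 51, 39]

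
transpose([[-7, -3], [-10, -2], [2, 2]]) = [[-7, -10, 2], [-3, -2, 2]]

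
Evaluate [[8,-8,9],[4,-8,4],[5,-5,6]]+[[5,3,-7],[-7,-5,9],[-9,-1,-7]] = [[13, -5, 2], [-3, -13, 13], [-4, -6, -1]]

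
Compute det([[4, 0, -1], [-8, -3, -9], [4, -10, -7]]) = -368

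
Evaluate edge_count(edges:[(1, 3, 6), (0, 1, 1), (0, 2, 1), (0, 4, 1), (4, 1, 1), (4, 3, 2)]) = 6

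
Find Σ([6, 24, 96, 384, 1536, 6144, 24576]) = 6 + 24 + 96 + 384 + 1536 + 6144 + 24576
= 32766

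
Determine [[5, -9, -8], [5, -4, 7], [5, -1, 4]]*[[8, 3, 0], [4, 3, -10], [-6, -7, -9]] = [[52, 44, 162], [-18, -46, -23], [12, -16, -26]]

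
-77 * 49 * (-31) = 116963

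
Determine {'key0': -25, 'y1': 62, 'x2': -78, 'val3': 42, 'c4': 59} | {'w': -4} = {'key0': -25, 'y1': 62, 'x2': -78, 'val3': 42, 'c4': 59, 'w': -4}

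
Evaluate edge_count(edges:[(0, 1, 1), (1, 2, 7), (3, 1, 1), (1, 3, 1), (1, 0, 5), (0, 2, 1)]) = 6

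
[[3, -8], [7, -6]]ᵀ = [[3, 7], [-8, -6]]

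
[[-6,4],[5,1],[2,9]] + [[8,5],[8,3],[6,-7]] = [[2, 9], [13, 4], [8, 2]]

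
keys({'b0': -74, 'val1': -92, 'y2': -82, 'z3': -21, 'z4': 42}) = ['b0', 'val1', 'y2', 'z3', 'z4']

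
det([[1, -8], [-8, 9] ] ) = (1)*(9) - (-8)*(-8)
= -55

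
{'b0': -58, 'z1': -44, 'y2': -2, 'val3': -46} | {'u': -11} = {'b0': -58, 'z1': -44, 'y2': -2, 'val3': -46, 'u': -11}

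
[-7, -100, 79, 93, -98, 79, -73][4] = -98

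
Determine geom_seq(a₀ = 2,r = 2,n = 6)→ a_0 = 2*2^0 = 2
a_1 = 2*2^1 = 4
a_2 = 2*2^2 = 8
...
= [2, 4, 8, 16, 32, 64]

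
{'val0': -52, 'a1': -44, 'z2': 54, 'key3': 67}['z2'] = 54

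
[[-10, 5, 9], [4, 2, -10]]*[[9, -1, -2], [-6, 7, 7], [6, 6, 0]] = [[-66, 99, 55], [-36, -50, 6]]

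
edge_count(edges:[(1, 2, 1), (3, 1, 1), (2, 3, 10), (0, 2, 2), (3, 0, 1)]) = 5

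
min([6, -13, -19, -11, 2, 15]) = -19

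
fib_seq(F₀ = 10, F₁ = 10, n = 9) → [10, 10, 20, 30, 50, 80, 130, 210, 340]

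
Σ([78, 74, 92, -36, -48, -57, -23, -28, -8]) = 78 + 74 + 92 + (-36) + (-48) + (-57) + (-23) + (-28) + (-8)
= 44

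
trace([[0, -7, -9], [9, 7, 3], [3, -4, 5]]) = diagonal: 0 + 7 + 5
= 12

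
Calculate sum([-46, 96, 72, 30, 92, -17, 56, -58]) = 225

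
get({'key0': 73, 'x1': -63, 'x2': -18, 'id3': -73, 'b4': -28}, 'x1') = -63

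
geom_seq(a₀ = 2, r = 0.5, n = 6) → [2.0, 1.0, 0.5, 0.25, 0.125, 0.0625]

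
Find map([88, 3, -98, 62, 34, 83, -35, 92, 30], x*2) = [176, 6, -196, 124, 68, 166, -70, 184, 60]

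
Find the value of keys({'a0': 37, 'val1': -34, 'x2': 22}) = ['a0', 'val1', 'x2']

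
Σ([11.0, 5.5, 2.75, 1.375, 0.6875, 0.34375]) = 11.0 + 5.5 + 2.75 + 1.375 + 0.6875 + 0.34375
= 21.65625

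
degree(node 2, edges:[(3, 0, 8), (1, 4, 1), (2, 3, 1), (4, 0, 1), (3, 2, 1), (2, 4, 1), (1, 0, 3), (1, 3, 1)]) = incident: (2,3), (3,2), (2,4)
= 3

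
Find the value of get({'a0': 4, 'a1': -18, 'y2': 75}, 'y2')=75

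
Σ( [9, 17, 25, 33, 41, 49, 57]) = 9 + 17 + 25 + 33 + 41 + 49 + 57
= 231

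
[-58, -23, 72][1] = -23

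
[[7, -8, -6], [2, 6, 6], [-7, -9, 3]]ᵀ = [[7, 2, -7], [-8, 6, -9], [-6, 6, 3]]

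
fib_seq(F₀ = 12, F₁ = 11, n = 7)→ F_2 = F_1 + F_0 = 23
F_3 = F_2 + F_1 = 34
F_4 = F_3 + F_2 = 57
...
= [12, 11, 23, 34, 57, 91, 148]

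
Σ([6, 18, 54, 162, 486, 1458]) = 6 + 18 + 54 + 162 + 486 + 1458
= 2184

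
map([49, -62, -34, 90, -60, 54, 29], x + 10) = 49+10=59, -62+10=-52, -34+10=-24, 90+10=100, -60+10=-50, 54+10=64, 29+10=39
= [59, -52, -24, 100, -50, 64, 39]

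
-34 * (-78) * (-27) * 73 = -5227092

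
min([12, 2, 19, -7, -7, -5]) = -7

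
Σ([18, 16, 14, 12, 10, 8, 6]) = 84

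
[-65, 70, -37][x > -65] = keep x where x > -65: -65✗, 70✓, -37✓
= [70, -37]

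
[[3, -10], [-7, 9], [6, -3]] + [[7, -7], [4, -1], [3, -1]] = [[10, -17], [-3, 8], [9, -4]]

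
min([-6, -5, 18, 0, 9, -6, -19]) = -19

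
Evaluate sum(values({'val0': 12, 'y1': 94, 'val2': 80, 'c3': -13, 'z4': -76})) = 12 + 94 + 80 + (-13) + (-76)
= 97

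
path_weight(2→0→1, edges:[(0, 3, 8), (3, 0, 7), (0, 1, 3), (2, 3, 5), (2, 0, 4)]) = w(2→0)=4 + w(0→1)=3
= 7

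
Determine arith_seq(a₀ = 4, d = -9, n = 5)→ [4, -5, -14, -23, -32]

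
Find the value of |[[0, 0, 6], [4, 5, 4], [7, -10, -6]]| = -450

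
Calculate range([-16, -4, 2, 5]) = 21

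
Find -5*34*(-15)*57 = 145350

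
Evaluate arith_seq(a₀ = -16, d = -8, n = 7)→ [-16, -24, -32, -40, -48, -56, -64]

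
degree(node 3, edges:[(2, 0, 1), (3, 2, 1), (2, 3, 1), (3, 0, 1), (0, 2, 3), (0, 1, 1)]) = incident: (3,2), (2,3), (3,0)
= 3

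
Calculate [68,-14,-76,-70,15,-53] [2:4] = [-76, -70]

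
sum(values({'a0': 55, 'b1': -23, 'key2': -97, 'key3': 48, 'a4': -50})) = -67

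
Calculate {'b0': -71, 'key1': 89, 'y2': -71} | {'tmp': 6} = {'b0': -71, 'key1': 89, 'y2': -71, 'tmp': 6}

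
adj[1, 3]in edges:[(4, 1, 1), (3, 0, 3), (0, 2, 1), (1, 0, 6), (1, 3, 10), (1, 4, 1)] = 10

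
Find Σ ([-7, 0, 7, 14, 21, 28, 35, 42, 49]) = 189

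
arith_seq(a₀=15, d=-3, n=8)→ a_0 = 15 + 0*-3 = 15
a_1 = 15 + 1*-3 = 12
a_2 = 15 + 2*-3 = 9
...
= [15, 12, 9, 6, 3, 0, -3, -6]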